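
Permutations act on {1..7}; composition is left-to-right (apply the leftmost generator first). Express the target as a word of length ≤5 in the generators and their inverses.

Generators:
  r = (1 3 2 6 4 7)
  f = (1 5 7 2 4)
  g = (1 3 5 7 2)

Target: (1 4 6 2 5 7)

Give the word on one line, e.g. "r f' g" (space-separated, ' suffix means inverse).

g' g' r'

  after g': (1 2 7 5 3)
  after g': (1 7 3 2 5)
  after r': (1 4 6 2 5 7)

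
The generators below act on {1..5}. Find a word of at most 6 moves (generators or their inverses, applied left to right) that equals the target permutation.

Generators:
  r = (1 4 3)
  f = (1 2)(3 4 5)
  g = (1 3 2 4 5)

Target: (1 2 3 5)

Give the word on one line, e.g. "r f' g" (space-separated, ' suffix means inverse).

  after f: (1 2)(3 4 5)
  after f: (3 5 4)
  after r: (1 4)(3 5)
  after f': (1 3 4 2)
  after g: (1 2 3 5)

f f r f' g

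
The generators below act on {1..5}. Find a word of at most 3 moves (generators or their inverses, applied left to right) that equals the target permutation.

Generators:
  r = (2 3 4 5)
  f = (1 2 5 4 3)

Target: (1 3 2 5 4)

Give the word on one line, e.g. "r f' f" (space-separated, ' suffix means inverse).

r' r' f'

  after r': (2 5 4 3)
  after r': (2 4)(3 5)
  after f': (1 3 2 5 4)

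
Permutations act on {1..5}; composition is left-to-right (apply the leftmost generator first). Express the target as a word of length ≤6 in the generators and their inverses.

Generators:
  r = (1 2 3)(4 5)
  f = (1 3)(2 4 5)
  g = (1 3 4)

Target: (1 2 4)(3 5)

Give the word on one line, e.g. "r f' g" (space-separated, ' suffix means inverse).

g f r' r'

  after g: (1 3 4)
  after f: (2 4 3 5)
  after r': (1 3 4 2 5)
  after r': (1 2 4)(3 5)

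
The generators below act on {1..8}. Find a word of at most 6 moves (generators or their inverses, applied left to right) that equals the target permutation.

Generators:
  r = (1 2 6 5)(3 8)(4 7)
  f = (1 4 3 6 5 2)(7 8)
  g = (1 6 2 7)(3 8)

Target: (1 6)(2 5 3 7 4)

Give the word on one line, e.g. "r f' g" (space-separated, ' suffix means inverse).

f' f' r g

  after f': (1 2 5 6 3 4)(7 8)
  after f': (1 5 3)(2 6 4)
  after r: (2 5 8 3)(4 6 7)
  after g: (1 6)(2 5 3 7 4)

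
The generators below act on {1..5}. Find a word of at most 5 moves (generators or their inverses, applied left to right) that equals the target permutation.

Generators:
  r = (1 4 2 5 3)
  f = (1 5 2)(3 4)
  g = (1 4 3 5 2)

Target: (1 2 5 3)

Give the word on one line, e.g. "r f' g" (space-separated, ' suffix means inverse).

g r f' r'

  after g: (1 4 3 5 2)
  after r: (1 2 4)
  after f': (1 5)(2 3 4)
  after r': (1 2 5 3)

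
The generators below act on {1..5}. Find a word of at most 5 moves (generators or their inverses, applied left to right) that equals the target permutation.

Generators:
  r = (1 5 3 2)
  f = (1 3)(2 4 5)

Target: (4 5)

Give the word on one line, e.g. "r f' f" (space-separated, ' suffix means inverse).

r r f

  after r: (1 5 3 2)
  after r: (1 3)(2 5)
  after f: (4 5)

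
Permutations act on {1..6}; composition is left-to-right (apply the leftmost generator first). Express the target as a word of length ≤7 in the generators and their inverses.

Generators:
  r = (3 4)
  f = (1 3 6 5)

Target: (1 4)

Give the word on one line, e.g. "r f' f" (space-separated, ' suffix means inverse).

  after f: (1 3 6 5)
  after r': (1 4 3 6 5)
  after r': (1 3 6 5)
  after r': (1 4 3 6 5)
  after f': (1 4)

f r' r' r' f'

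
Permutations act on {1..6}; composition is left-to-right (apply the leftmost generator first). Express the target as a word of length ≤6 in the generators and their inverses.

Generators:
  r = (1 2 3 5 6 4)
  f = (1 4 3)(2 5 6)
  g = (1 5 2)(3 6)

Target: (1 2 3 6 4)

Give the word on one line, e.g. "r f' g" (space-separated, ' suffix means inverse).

g r f' r' r'

  after g: (1 5 2)(3 6)
  after r: (1 6 5 3 4)
  after f': (1 5 4 3)(2 6)
  after r': (1 3 4 2 5 6)
  after r': (1 2 3 6 4)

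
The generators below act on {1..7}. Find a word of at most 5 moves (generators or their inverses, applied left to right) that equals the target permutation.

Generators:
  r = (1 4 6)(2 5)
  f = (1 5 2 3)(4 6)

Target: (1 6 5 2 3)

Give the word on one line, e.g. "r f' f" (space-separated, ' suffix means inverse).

  after r': (1 6 4)(2 5)
  after r': (1 4 6)
  after f: (1 6 5 2 3)

r' r' f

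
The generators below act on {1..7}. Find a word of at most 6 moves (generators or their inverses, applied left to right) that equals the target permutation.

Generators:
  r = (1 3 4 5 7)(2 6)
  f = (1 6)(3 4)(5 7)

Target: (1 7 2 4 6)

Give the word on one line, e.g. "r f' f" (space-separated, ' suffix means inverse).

r f r f

  after r: (1 3 4 5 7)(2 6)
  after f: (1 4 7 6 2)
  after r: (1 5 7 2 3 4)
  after f: (1 7 2 4 6)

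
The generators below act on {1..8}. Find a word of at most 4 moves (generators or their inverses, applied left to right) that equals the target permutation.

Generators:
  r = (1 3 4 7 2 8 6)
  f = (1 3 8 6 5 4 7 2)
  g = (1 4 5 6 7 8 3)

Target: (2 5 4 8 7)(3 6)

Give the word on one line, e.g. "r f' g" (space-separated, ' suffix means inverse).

r f' r g

  after r: (1 3 4 7 2 8 6)
  after f': (2 3 5 6)
  after r: (1 3 5)(2 4 7)(6 8)
  after g: (2 5 4 8 7)(3 6)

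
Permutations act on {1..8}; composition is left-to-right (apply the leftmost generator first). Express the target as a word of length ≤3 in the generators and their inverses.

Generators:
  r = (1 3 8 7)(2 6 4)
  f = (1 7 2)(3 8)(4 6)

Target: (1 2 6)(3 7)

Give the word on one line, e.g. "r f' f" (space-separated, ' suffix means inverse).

  after r': (1 7 8 3)(2 4 6)
  after f: (1 2 6)(3 7)

r' f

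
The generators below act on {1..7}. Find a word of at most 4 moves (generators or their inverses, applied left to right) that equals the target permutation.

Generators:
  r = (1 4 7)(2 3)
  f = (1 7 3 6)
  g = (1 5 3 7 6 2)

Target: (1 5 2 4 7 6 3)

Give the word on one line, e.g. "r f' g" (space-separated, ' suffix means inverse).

g r

  after g: (1 5 3 7 6 2)
  after r: (1 5 2 4 7 6 3)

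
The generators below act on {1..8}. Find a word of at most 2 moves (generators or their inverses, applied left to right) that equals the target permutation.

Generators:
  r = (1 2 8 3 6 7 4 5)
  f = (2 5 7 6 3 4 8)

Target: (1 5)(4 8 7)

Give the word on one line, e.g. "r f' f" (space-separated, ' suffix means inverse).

f' r'

  after f': (2 8 4 3 6 7 5)
  after r': (1 5)(4 8 7)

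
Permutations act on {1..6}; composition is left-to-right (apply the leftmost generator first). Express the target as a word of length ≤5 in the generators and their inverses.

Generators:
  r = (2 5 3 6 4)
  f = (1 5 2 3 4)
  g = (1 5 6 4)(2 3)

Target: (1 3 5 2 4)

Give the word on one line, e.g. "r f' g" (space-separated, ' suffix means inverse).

  after f': (1 4 3 2 5)
  after g: (2 6 4)
  after f: (1 5 2 6)(3 4)
  after f: (1 2 6 5 3)
  after g: (1 3 5 2 4)

f' g f f g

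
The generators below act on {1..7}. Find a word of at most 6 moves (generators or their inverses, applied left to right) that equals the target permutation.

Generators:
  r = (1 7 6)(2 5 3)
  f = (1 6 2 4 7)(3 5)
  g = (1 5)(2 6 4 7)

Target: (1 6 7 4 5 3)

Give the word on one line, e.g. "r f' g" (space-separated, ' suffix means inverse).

f' f' f' g

  after f': (1 7 4 2 6)(3 5)
  after f': (1 4 6 7 2)
  after f': (1 2 7 6 4)(3 5)
  after g: (1 6 7 4 5 3)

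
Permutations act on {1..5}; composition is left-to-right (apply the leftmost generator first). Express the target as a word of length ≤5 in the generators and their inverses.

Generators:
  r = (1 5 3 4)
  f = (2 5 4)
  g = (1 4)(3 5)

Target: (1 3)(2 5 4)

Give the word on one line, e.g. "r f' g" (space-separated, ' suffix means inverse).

  after f': (2 4 5)
  after r: (1 5 2)(3 4)
  after g: (1 3)(2 4 5)
  after f': (1 3)(2 5 4)

f' r g f'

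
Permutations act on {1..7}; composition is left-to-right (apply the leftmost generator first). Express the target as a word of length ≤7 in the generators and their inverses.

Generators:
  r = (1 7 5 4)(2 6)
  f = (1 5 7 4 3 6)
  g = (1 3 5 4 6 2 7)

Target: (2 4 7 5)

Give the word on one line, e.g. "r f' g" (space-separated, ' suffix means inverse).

r g' r f' g'

  after r: (1 7 5 4)(2 6)
  after g': (1 2 4 7 3)
  after r: (1 6 2)(3 7)(4 5)
  after f': (1 3 5 7 4)(2 6)
  after g': (2 4 7 5)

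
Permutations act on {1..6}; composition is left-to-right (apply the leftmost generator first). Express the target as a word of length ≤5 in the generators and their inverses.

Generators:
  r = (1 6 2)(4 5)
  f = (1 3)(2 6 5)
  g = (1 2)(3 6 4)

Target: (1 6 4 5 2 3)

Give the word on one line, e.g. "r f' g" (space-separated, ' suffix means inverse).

  after r: (1 6 2)(4 5)
  after g: (1 4 5 3 6)
  after r: (1 5 3 2)
  after f: (1 2 3 6 5)
  after r': (1 6 4 5 2 3)

r g r f r'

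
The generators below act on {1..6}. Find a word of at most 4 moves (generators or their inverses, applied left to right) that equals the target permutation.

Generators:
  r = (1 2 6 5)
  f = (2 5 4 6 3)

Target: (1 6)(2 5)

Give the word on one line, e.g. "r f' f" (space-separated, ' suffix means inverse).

r r

  after r: (1 2 6 5)
  after r: (1 6)(2 5)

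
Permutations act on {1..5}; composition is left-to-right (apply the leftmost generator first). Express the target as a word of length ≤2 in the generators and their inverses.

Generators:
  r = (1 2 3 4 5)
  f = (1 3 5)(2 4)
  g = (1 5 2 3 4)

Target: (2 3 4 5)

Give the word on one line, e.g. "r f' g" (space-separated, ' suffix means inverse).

r' f

  after r': (1 5 4 3 2)
  after f: (2 3 4 5)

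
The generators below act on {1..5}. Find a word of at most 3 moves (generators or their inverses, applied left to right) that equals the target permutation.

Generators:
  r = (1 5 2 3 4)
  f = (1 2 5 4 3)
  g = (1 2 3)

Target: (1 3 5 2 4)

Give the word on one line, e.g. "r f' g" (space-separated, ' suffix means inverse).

  after g: (1 2 3)
  after r: (1 3 5 2 4)

g r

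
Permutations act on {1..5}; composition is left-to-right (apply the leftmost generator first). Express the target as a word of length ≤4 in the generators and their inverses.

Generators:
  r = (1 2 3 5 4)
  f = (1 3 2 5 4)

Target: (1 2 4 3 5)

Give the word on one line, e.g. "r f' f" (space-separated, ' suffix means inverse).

f' f' f'

  after f': (1 4 5 2 3)
  after f': (1 5 3 4 2)
  after f': (1 2 4 3 5)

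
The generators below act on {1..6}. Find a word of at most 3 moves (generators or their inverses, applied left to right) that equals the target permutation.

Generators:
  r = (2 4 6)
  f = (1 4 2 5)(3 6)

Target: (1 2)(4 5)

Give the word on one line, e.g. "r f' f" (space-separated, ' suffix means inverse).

f f

  after f: (1 4 2 5)(3 6)
  after f: (1 2)(4 5)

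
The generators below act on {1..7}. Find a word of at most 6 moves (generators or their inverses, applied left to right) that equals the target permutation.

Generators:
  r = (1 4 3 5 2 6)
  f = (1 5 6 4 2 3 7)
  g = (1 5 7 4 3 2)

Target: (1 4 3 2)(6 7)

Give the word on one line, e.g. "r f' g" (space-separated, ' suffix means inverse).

  after r': (1 6 2 5 3 4)
  after r': (1 2 3)(4 6 5)
  after g': (1 3 2 4 6)(5 7)
  after f: (1 7 6 5)
  after g: (1 4 3 2)(6 7)

r' r' g' f g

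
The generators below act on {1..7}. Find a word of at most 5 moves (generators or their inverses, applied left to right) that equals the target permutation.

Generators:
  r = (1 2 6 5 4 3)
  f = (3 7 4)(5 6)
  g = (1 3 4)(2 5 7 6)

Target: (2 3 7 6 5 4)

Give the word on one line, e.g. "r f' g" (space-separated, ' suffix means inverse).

  after g: (1 3 4)(2 5 7 6)
  after r: (2 4)(5 7)
  after f: (2 3 7 6 5 4)

g r f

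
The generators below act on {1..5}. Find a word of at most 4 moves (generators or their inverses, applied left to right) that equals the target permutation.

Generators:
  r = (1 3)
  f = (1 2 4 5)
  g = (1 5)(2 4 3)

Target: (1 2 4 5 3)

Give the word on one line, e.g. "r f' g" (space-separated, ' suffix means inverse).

g' f' g' r'

  after g': (1 5)(2 3 4)
  after f': (1 4)(2 3)
  after g': (1 2 4 5)
  after r': (1 2 4 5 3)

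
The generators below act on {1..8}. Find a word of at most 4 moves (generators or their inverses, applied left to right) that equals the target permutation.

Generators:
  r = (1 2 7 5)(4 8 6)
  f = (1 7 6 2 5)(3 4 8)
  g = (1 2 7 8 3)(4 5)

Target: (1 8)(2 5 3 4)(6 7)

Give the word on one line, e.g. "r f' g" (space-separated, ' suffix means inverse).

g' f'

  after g': (1 3 8 7 2)(4 5)
  after f': (1 8)(2 5 3 4)(6 7)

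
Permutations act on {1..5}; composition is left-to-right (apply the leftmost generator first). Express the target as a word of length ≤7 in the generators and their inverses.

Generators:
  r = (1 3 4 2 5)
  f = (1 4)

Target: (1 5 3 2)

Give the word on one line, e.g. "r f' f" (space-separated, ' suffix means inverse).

f r r f f

  after f: (1 4)
  after r: (1 2 5)(3 4)
  after r: (1 5 3 2)
  after f: (1 5 3 2 4)
  after f: (1 5 3 2)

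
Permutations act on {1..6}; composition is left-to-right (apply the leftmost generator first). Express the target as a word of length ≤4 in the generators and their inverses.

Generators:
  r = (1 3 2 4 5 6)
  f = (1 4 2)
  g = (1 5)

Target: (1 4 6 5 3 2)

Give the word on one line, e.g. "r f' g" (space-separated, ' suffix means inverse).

  after f': (1 2 4)
  after g: (1 2 4 5)
  after r: (1 4 6)(2 5 3)
  after g: (1 4 6 5 3 2)

f' g r g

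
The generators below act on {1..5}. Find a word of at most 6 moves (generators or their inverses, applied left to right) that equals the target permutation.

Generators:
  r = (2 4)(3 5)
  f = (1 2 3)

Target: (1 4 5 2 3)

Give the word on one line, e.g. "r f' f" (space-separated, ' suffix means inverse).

  after r: (2 4)(3 5)
  after f: (1 2 4 3 5)
  after r': (1 4 5)
  after f: (1 4 5 2 3)

r f r' f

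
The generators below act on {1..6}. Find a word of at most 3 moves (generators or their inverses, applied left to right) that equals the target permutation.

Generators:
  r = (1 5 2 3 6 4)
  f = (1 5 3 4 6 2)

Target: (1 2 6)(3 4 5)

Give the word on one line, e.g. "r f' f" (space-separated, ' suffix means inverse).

r r

  after r: (1 5 2 3 6 4)
  after r: (1 2 6)(3 4 5)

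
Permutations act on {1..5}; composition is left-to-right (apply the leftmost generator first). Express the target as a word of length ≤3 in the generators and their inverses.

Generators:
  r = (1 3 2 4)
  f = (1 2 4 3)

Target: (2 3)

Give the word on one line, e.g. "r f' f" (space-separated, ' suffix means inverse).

f r r

  after f: (1 2 4 3)
  after r: (1 4 2)
  after r: (2 3)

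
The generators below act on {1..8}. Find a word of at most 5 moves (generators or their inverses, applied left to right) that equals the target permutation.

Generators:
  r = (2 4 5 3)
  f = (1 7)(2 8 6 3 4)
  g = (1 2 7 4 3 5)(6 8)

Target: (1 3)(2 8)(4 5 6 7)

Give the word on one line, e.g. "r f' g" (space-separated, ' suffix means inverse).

  after f: (1 7)(2 8 6 3 4)
  after r': (1 7)(2 8 6 5 4 3)
  after g: (1 4 5 3 7 2 6)
  after f': (1 3)(2 8)(4 5 6 7)

f r' g f'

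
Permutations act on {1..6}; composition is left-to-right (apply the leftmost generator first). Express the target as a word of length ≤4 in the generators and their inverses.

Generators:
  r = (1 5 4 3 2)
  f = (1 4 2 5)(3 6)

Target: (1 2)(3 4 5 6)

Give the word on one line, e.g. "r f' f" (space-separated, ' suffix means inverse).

  after r: (1 5 4 3 2)
  after r: (1 4 2 5 3)
  after f: (1 2)(3 4 5 6)

r r f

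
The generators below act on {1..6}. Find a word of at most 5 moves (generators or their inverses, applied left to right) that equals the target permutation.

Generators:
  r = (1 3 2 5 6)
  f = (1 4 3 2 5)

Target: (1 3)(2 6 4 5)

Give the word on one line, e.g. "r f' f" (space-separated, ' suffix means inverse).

  after f: (1 4 3 2 5)
  after r: (1 4 2 6)(3 5)
  after r: (1 4 5 2)(3 6)
  after f': (2 5 3 6 4)
  after r: (1 3)(2 6 4 5)

f r r f' r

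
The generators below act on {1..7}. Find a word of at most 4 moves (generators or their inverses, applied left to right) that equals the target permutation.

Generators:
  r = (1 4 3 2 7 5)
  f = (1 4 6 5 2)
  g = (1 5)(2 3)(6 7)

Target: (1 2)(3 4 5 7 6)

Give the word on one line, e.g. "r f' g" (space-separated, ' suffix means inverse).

g r' r'

  after g: (1 5)(2 3)(6 7)
  after r': (1 7 6 2 4)
  after r': (1 2)(3 4 5 7 6)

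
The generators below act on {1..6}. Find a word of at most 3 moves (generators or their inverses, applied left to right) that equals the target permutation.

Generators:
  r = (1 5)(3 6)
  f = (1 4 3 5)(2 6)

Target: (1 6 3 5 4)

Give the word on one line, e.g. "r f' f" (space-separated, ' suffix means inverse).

f f r'

  after f: (1 4 3 5)(2 6)
  after f: (1 3)(4 5)
  after r': (1 6 3 5 4)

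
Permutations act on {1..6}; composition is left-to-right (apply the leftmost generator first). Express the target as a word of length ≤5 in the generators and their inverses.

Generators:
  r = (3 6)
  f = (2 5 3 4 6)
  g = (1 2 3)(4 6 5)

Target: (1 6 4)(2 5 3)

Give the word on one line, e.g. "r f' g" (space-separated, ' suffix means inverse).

  after g': (1 3 2)(4 5 6)
  after r: (1 6 4 5 3 2)
  after g': (1 4 6 5 2 3)
  after r': (1 4 3)(2 6 5)
  after g: (1 6 4)(2 5 3)

g' r g' r' g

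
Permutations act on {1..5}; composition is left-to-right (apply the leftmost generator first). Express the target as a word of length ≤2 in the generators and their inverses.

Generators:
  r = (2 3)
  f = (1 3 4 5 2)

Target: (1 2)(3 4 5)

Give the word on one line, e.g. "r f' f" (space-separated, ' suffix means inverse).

  after f: (1 3 4 5 2)
  after r': (1 2)(3 4 5)

f r'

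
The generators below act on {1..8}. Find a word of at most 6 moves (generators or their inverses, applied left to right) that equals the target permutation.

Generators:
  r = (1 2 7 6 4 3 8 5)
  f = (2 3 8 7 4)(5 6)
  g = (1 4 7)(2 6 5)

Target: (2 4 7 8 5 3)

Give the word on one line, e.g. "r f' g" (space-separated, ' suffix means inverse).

f' r' g' r g'

  after f': (2 4 7 8 3)(5 6)
  after r': (1 5 7 3)(2 6 8 4)
  after g': (1 6 8)(3 7)(4 5)
  after r: (1 4)(2 7 8)(3 6 5)
  after g': (2 4 7 8 5 3)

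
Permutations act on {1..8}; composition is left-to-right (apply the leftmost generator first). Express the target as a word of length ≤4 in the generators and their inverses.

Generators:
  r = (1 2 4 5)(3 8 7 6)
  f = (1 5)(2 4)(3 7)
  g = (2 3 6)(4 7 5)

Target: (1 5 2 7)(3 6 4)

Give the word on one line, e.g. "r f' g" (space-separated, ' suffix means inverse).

g f

  after g: (2 3 6)(4 7 5)
  after f: (1 5 2 7)(3 6 4)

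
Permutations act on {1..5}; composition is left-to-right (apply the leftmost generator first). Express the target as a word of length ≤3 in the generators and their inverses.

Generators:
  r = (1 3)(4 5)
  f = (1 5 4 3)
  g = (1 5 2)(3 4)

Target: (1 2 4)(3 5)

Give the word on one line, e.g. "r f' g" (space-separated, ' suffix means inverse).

g' r

  after g': (1 2 5)(3 4)
  after r: (1 2 4)(3 5)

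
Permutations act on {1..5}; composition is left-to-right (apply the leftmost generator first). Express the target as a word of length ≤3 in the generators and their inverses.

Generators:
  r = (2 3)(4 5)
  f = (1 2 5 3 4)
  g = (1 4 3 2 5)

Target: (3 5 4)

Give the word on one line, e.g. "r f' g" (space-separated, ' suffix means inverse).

r f' g'

  after r: (2 3)(4 5)
  after f': (1 4 2 5 3)
  after g': (3 5 4)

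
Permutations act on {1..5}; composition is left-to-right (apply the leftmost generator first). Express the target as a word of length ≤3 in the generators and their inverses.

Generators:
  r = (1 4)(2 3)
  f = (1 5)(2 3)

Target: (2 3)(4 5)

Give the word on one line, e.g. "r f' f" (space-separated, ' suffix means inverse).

r' f r

  after r': (1 4)(2 3)
  after f: (1 4 5)
  after r: (2 3)(4 5)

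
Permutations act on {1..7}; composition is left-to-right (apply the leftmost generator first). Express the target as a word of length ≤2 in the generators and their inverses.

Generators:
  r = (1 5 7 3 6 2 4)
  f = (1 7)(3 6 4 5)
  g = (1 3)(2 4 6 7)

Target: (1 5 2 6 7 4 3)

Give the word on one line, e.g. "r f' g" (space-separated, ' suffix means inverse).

f' r'

  after f': (1 7)(3 5 4 6)
  after r': (1 5 2 6 7 4 3)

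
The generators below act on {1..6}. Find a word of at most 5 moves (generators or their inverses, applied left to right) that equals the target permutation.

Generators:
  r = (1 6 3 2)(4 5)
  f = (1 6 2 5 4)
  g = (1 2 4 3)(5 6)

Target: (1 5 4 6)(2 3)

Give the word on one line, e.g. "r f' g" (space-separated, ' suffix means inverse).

f g' f r'

  after f: (1 6 2 5 4)
  after g': (1 5 2 6)(3 4)
  after f: (1 4 3)
  after r': (1 5 4 6)(2 3)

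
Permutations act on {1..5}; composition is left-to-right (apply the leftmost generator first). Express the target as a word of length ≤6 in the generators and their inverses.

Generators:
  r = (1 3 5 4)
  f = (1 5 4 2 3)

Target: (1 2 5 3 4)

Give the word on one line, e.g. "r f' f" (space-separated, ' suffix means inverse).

  after r': (1 4 5 3)
  after f': (1 5 2 4)
  after r: (1 4 3 5 2)
  after f: (1 2 5 3 4)

r' f' r f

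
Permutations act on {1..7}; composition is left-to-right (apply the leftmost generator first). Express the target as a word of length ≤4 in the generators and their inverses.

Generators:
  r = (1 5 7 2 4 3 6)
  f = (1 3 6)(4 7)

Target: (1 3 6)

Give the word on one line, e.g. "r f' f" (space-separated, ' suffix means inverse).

  after f': (1 6 3)(4 7)
  after f': (1 3 6)

f' f'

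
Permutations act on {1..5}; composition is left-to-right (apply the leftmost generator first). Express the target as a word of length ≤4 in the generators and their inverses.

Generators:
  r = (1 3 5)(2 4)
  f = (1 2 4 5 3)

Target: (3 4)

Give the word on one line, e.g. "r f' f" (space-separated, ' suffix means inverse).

f' r f f

  after f': (1 3 5 4 2)
  after r: (1 5 2 3)
  after f: (1 3 2)(4 5)
  after f: (3 4)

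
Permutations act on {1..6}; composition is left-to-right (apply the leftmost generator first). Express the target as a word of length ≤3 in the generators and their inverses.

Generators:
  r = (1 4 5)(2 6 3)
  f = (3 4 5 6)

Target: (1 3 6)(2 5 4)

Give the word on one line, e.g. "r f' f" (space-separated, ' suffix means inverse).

f' r f'

  after f': (3 6 5 4)
  after r: (1 4 2 6)
  after f': (1 3 6)(2 5 4)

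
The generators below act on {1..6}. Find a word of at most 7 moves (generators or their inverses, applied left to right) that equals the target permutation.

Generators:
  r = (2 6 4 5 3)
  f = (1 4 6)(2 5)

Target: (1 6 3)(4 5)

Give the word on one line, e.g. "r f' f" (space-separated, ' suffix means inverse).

r' f' r f' f'

  after r': (2 3 5 4 6)
  after f': (1 6 5)(2 3)
  after r: (1 4 5)(3 6)
  after f': (2 5 6 3 4)
  after f': (1 6 3)(4 5)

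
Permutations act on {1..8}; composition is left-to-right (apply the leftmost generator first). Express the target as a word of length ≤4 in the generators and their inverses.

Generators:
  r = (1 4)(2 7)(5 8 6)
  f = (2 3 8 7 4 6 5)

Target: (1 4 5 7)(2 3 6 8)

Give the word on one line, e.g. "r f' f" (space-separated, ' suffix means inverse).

  after f: (2 3 8 7 4 6 5)
  after r: (1 4 5 7)(2 3 6 8)

f r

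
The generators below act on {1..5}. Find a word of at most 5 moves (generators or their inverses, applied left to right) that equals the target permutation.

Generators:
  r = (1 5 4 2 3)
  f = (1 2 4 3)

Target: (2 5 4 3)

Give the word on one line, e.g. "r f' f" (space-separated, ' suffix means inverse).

r' r' f'

  after r': (1 3 2 4 5)
  after r': (1 2 5 3 4)
  after f': (2 5 4 3)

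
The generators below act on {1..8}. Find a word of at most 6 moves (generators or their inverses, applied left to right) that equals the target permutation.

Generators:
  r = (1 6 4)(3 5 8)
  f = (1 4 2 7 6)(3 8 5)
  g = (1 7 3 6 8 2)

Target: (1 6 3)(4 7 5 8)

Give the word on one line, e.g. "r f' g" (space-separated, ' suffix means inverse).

r f g' f f

  after r: (1 6 4)(3 5 8)
  after f: (2 7 6)
  after g': (1 2)(3 7)(6 8)
  after f: (1 7 8)(2 4)(3 6 5)
  after f: (1 6 3)(4 7 5 8)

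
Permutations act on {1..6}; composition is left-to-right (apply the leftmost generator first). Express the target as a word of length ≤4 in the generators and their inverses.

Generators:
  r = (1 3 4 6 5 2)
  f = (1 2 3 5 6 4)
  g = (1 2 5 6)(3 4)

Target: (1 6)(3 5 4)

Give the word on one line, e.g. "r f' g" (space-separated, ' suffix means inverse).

r r f'

  after r: (1 3 4 6 5 2)
  after r: (1 4 5)(2 3 6)
  after f': (1 6)(3 5 4)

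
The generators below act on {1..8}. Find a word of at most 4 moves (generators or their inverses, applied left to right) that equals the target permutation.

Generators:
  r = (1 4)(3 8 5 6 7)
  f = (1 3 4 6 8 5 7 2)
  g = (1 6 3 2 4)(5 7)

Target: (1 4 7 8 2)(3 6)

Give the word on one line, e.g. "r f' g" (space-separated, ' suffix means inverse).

  after r': (1 4)(3 7 6 5 8)
  after g: (2 4 6 7 3 5 8)
  after r: (1 4 7 8 2)(3 6)

r' g r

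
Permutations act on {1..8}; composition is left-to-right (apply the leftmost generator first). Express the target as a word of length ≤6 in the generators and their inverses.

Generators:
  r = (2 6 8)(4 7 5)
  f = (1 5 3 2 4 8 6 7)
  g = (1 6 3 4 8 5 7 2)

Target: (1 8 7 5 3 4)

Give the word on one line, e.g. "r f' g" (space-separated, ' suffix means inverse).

g f' r' f'

  after g: (1 6 3 4 8 5 7 2)
  after f': (1 8)(2 7 3)(5 6)
  after r': (1 6 7 3 8)(2 4 5)
  after f': (1 8 7 5 3 4)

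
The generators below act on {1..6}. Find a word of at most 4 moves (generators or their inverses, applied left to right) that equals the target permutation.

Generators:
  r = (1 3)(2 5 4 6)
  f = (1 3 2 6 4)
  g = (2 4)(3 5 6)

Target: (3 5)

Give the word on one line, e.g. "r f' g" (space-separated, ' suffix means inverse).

g' r r

  after g': (2 4)(3 6 5)
  after r: (1 3 2 6 4 5)
  after r: (3 5)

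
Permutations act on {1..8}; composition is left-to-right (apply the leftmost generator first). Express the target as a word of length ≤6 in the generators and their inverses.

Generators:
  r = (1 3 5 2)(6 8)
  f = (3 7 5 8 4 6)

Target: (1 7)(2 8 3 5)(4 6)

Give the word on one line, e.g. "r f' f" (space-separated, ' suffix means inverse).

r' r' f' r'

  after r': (1 2 5 3)(6 8)
  after r': (1 5)(2 3)
  after f': (1 7 3 2 6 4 8 5)
  after r': (1 7)(2 8 3 5)(4 6)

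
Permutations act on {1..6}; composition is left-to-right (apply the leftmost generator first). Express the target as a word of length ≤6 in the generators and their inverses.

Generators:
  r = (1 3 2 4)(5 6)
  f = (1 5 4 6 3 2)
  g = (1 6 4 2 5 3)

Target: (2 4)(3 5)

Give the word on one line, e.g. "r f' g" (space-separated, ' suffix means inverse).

  after g: (1 6 4 2 5 3)
  after g: (1 4 5)(2 3 6)
  after f': (1 5 2 6 3 4)
  after f': (2 4)(3 5)

g g f' f'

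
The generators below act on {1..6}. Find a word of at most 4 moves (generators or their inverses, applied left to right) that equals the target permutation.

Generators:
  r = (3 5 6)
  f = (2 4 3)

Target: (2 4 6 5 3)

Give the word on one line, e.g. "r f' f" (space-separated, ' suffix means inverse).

  after f: (2 4 3)
  after r': (2 4 6 5 3)

f r'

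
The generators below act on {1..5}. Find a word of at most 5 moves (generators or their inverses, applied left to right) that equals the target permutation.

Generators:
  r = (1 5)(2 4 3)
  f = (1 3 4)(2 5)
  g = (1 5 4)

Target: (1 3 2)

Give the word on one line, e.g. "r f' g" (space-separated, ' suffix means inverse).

r' g' f g

  after r': (1 5)(2 3 4)
  after g': (2 3 5 4)
  after f: (1 3 2 4 5)
  after g: (1 3 2)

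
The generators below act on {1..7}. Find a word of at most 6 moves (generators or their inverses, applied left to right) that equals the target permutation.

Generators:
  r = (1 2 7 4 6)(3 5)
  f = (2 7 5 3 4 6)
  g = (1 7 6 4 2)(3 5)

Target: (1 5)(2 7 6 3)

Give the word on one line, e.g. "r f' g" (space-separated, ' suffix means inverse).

f' f' g f

  after f': (2 6 4 3 5 7)
  after f': (2 4 5)(3 7 6)
  after g: (1 7 4 3 6 5)
  after f: (1 5)(2 7 6 3)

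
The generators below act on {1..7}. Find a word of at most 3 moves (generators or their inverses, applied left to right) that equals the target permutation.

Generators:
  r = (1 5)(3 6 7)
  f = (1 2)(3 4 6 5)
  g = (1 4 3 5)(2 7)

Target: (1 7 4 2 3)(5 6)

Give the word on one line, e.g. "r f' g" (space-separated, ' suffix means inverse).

f r g'

  after f: (1 2)(3 4 6 5)
  after r: (1 2 5 6)(3 4 7)
  after g': (1 7 4 2 3)(5 6)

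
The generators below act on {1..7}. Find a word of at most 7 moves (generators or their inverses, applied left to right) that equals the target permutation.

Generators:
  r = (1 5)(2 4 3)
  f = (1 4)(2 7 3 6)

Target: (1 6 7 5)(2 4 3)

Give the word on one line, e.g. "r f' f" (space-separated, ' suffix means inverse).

  after f': (1 4)(2 6 3 7)
  after r': (1 2 6 4 5)(3 7)
  after r': (1 3 7 4)(2 6)
  after f: (1 6 7)
  after r: (1 6 7 5)(2 4 3)

f' r' r' f r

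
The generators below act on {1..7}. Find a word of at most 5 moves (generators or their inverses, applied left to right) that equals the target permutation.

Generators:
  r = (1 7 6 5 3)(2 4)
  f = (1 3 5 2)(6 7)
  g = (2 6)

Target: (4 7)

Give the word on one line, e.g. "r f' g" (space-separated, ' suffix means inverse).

g' r g r' g

  after g': (2 6)
  after r: (1 7 6 4 2 5 3)
  after g: (1 7 2 5 3)(4 6)
  after r': (2 6)(4 7)
  after g: (4 7)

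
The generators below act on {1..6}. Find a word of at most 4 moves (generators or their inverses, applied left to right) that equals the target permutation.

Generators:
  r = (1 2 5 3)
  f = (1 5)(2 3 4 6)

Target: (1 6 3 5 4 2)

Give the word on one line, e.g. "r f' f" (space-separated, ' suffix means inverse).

r' f f

  after r': (1 3 5 2)
  after f: (1 4 6 2 5 3)
  after f: (1 6 3 5 4 2)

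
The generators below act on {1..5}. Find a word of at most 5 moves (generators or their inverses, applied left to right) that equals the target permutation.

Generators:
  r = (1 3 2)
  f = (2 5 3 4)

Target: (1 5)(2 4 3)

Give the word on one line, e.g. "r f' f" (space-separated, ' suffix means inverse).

r' f r'

  after r': (1 2 3)
  after f: (1 5 3)(2 4)
  after r': (1 5)(2 4 3)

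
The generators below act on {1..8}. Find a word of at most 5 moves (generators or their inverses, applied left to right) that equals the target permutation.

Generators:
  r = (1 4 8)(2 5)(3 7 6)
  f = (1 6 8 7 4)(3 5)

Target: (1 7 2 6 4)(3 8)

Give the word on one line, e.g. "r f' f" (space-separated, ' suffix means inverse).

  after r': (1 8 4)(2 5)(3 6 7)
  after f': (1 6 8 7 5 2 3)
  after r': (1 7 2 6 4)(3 8)

r' f' r'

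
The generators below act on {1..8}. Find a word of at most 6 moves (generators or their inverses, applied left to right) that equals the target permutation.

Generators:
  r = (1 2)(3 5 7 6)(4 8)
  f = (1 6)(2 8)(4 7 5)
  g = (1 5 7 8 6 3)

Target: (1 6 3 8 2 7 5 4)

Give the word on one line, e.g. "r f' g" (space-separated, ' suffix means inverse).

r g' r f'

  after r: (1 2)(3 5 7 6)(4 8)
  after g': (1 2 3)(4 7 8)
  after r: (2 5 7 4 6 3)
  after f': (1 6 3 8 2 7 5 4)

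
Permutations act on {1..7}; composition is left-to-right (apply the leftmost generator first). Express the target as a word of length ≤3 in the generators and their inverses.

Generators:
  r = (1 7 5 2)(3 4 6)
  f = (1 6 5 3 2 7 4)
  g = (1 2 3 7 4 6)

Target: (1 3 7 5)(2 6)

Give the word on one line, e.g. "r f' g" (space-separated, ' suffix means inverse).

r g'

  after r: (1 7 5 2)(3 4 6)
  after g': (1 3 7 5)(2 6)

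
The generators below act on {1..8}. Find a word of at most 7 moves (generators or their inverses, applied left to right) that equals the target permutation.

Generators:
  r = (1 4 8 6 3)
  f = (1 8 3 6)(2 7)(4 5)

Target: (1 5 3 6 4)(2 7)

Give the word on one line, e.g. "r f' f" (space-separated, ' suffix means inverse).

  after r: (1 4 8 6 3)
  after f': (1 5 4)(2 7)(3 6 8)
  after r': (1 5)(2 7)(3 8 6 4)
  after f: (1 4 6 5 8)
  after f: (1 5 3 6 4)(2 7)

r f' r' f f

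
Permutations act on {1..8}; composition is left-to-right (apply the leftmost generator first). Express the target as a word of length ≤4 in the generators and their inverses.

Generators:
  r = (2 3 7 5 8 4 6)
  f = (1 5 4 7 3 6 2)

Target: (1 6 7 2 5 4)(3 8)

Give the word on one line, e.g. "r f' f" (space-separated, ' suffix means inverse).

f r' r' f

  after f: (1 5 4 7 3 6 2)
  after r': (1 7 2)(3 4)(5 8)
  after r': (1 3 8 7 6 4 2)
  after f: (1 6 7 2 5 4)(3 8)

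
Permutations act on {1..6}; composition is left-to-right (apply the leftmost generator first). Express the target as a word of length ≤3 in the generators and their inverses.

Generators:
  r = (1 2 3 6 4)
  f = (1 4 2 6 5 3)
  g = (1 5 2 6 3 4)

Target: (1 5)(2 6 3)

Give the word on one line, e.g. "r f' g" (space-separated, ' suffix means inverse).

  after r: (1 2 3 6 4)
  after g': (1 5)(2 6 3)

r g'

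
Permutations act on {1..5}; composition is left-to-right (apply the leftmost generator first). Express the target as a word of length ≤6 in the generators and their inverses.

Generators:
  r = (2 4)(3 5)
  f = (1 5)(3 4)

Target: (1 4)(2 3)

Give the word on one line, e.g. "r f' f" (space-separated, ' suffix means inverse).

  after f': (1 5)(3 4)
  after r': (1 3 2 4 5)
  after f': (1 4)(2 3)
  after r': (1 2 5 3 4)
  after r': (1 4)(2 3)

f' r' f' r' r'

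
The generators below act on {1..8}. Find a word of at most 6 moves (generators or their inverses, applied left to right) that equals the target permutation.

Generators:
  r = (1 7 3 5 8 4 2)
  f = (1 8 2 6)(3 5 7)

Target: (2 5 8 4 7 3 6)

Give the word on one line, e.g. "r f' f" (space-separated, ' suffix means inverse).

f' r' f' r

  after f': (1 6 2 8)(3 7 5)
  after r': (1 6 4 8 2 5 7 3)
  after f': (1 2 3 6 4)
  after r: (2 5 8 4 7 3 6)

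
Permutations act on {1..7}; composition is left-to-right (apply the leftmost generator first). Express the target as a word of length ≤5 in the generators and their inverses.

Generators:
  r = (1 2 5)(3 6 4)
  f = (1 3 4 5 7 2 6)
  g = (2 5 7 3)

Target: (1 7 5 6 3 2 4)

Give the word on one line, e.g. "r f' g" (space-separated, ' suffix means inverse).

f' g r r g'

  after f': (1 6 2 7 5 4 3)
  after g: (1 6 5 4 2 3)
  after r: (1 4 5 3 2 6)
  after r: (1 3 5 6 2 4)
  after g': (1 7 5 6 3 2 4)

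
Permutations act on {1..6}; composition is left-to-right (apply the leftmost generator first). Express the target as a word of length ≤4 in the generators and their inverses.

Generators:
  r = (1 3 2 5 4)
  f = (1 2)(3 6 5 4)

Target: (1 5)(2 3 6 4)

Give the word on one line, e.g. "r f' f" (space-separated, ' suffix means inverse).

  after f: (1 2)(3 6 5 4)
  after r: (1 5)(2 3 6 4)

f r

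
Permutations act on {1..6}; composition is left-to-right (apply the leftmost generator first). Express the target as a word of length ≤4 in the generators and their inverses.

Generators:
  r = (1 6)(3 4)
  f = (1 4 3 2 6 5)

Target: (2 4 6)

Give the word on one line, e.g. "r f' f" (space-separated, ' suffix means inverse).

r f r' f

  after r: (1 6)(3 4)
  after f: (1 5)(2 6 4)
  after r': (1 5 6 3 4 2)
  after f: (2 4 6)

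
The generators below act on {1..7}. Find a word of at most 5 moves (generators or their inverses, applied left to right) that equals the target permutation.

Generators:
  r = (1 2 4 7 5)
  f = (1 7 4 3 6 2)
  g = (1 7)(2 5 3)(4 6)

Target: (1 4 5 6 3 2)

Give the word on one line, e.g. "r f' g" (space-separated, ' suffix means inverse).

  after g: (1 7)(2 5 3)(4 6)
  after r': (1 4 6 2 7 5 3)
  after r': (1 2 4 6)(3 5)
  after f': (1 6 2 7)(3 5 4)
  after g': (1 4 5 6 3 2)

g r' r' f' g'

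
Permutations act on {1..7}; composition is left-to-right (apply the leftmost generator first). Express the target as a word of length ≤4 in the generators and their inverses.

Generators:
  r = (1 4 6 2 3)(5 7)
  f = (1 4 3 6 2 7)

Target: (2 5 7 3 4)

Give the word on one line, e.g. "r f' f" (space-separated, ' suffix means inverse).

f r'

  after f: (1 4 3 6 2 7)
  after r': (2 5 7 3 4)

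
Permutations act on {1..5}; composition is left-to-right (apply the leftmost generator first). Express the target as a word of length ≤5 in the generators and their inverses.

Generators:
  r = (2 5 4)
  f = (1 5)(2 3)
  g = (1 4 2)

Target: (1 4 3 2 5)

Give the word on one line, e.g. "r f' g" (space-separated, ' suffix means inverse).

  after g: (1 4 2)
  after f': (1 4 3 2 5)
  after r': (1 5)(3 4)
  after r': (1 2 4 3 5)
  after r': (1 4 3 2 5)

g f' r' r' r'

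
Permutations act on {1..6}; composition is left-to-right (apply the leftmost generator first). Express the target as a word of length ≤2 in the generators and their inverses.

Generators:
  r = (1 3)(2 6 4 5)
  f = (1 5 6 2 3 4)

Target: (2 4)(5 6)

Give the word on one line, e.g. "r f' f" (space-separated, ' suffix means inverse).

r' r'

  after r': (1 3)(2 5 4 6)
  after r': (2 4)(5 6)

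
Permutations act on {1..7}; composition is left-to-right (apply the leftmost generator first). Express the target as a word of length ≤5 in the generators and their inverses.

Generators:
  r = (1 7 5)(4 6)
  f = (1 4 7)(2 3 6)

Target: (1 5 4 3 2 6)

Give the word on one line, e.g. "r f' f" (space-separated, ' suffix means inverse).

r' f f

  after r': (1 5 7)(4 6)
  after f: (1 5)(2 3 6 7 4)
  after f: (1 5 4 3 2 6)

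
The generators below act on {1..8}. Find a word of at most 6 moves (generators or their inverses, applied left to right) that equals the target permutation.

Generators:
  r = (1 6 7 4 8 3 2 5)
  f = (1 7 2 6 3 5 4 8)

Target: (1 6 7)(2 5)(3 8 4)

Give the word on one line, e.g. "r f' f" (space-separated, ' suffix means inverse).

  after f': (1 8 4 5 3 6 2 7)
  after r': (1 4 2 6 3)(5 8 7)
  after f': (1 5 4 7 3 8)
  after r': (1 2 3 4 6)(5 7 8)
  after f: (1 6 7)(2 5)(3 8 4)

f' r' f' r' f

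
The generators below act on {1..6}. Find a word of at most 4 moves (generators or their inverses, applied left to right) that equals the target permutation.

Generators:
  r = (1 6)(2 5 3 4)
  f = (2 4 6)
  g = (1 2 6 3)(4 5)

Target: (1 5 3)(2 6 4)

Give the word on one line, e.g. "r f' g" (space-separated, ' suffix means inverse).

  after g': (1 3 6 2)(4 5)
  after r': (1 5 3)(2 6 4)

g' r'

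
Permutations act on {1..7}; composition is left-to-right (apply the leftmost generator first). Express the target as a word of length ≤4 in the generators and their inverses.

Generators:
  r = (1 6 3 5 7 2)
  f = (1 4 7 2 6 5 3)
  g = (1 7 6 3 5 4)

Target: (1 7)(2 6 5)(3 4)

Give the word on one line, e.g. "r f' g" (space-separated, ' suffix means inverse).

g' r' g' r

  after g': (1 4 5 3 6 7)
  after r': (1 4 3)(2 7)(5 6)
  after g': (1 5 7 2)(3 4 6)
  after r: (1 7)(2 6 5)(3 4)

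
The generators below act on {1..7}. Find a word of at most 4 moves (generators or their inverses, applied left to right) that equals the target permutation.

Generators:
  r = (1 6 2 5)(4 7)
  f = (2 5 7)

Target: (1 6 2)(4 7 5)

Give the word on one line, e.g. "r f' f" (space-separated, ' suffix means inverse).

r' f' r' f'

  after r': (1 5 2 6)(4 7)
  after f': (1 2 6)(4 5 7)
  after r': (1 6 5 4 2)
  after f': (1 6 2)(4 7 5)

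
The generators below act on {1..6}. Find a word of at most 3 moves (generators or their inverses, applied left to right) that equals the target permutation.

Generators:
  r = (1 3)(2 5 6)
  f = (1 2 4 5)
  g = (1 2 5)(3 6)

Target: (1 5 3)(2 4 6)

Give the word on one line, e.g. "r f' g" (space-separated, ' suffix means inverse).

  after f: (1 2 4 5)
  after r: (1 5 3)(2 4 6)

f r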